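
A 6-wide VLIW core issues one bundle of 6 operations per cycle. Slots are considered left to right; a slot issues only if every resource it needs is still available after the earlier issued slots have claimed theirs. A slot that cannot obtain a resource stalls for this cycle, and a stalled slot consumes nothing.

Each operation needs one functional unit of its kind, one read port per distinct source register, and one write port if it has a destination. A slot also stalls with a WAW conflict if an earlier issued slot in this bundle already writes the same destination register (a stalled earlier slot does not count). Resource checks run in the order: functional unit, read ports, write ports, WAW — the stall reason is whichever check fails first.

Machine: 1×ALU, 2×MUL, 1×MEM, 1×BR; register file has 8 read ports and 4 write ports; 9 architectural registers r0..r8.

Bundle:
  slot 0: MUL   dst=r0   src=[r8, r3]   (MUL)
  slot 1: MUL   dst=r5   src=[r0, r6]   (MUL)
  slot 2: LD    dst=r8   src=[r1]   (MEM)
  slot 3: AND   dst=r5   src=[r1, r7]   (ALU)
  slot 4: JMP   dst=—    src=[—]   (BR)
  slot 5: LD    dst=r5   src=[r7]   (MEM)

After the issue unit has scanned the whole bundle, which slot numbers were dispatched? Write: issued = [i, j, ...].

[0] MUL needs rd=2 wr=1: ok; after: ALU=1 MUL=1 MEM=1 BR=1, R=6, W=3
[1] MUL needs rd=2 wr=1: ok; after: ALU=1 MUL=0 MEM=1 BR=1, R=4, W=2
[2] MEM needs rd=1 wr=1: ok; after: ALU=1 MUL=0 MEM=0 BR=1, R=3, W=1
[3] ALU needs rd=2 wr=1: WAW; after: ALU=1 MUL=0 MEM=0 BR=1, R=3, W=1
[4] BR needs rd=0 wr=0: ok; after: ALU=1 MUL=0 MEM=0 BR=0, R=3, W=1
[5] MEM needs rd=1 wr=1: FU; after: ALU=1 MUL=0 MEM=0 BR=0, R=3, W=1

issued = [0, 1, 2, 4]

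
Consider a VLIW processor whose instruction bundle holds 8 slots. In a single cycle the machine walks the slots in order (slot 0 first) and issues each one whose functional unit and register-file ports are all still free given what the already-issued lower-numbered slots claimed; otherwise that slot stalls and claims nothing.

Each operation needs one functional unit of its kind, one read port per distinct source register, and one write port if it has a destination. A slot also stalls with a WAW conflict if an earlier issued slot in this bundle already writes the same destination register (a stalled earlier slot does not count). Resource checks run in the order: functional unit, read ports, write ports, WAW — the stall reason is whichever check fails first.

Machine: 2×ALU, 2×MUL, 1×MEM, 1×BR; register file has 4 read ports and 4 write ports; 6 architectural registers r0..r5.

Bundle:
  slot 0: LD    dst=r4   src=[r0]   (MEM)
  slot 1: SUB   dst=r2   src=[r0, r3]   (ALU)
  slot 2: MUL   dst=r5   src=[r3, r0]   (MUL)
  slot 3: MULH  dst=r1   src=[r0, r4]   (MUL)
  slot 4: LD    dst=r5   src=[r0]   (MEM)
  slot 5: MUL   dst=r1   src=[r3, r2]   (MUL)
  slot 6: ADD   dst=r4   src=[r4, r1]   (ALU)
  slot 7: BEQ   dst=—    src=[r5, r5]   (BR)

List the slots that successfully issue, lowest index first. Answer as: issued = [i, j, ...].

(0) want 1×MEM +1rd +1wr — yes → AL2|MU2|ME0|BR1|rd3|wr3
(1) want 1×ALU +2rd +1wr — yes → AL1|MU2|ME0|BR1|rd1|wr2
(2) want 1×MUL +2rd +1wr — RD_PORT → AL1|MU2|ME0|BR1|rd1|wr2
(3) want 1×MUL +2rd +1wr — RD_PORT → AL1|MU2|ME0|BR1|rd1|wr2
(4) want 1×MEM +1rd +1wr — FU → AL1|MU2|ME0|BR1|rd1|wr2
(5) want 1×MUL +2rd +1wr — RD_PORT → AL1|MU2|ME0|BR1|rd1|wr2
(6) want 1×ALU +2rd +1wr — RD_PORT → AL1|MU2|ME0|BR1|rd1|wr2
(7) want 1×BR +1rd +0wr — yes → AL1|MU2|ME0|BR0|rd0|wr2

issued = [0, 1, 7]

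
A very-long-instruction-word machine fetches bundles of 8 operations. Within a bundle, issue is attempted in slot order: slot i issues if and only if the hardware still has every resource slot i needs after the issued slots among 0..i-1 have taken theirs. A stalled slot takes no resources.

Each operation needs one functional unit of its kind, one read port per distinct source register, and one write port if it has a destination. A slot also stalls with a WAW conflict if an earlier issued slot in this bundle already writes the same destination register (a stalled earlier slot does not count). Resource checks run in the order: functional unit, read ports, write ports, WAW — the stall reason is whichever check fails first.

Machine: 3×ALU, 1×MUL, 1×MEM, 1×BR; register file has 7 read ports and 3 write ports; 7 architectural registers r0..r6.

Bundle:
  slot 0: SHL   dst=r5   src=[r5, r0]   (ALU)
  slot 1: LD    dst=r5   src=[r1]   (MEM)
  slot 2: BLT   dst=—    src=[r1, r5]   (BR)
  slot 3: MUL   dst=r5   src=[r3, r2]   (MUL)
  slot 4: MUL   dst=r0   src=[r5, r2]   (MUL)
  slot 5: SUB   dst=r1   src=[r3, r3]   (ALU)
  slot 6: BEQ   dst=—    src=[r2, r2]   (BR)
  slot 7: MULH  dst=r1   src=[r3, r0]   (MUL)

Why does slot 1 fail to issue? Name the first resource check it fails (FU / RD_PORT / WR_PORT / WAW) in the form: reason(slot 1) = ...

reason(slot 1) = WAW

#0 ALU src=r5,r0 dispatched  <A:2 Mu:1 Ld:1 B:1 rd:5 wr:2>
#1 MEM src=r1 held:WAW  <A:2 Mu:1 Ld:1 B:1 rd:5 wr:2>
#2 BR src=r1,r5 dispatched  <A:2 Mu:1 Ld:1 B:0 rd:3 wr:2>
#3 MUL src=r3,r2 held:WAW  <A:2 Mu:1 Ld:1 B:0 rd:3 wr:2>
#4 MUL src=r5,r2 dispatched  <A:2 Mu:0 Ld:1 B:0 rd:1 wr:1>
#5 ALU src=r3,r3 dispatched  <A:1 Mu:0 Ld:1 B:0 rd:0 wr:0>
#6 BR src=r2,r2 held:FU  <A:1 Mu:0 Ld:1 B:0 rd:0 wr:0>
#7 MUL src=r3,r0 held:FU  <A:1 Mu:0 Ld:1 B:0 rd:0 wr:0>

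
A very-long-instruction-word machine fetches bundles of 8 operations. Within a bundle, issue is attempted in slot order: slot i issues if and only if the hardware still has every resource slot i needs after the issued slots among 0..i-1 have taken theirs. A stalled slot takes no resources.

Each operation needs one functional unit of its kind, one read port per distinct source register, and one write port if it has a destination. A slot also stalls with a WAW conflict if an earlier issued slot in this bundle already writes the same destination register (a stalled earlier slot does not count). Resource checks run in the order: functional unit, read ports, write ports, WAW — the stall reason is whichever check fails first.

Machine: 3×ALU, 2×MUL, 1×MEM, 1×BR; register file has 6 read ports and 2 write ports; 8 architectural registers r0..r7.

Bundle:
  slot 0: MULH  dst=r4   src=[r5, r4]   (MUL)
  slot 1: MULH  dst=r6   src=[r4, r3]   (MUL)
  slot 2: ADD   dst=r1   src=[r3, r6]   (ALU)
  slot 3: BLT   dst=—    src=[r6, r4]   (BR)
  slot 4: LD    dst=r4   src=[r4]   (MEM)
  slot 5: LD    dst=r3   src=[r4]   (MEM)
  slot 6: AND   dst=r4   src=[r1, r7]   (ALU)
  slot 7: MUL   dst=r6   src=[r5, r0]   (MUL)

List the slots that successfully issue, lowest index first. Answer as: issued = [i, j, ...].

issued = [0, 1, 3]

#0 MUL src=r5,r4 dispatched  <A:3 Mu:1 Ld:1 B:1 rd:4 wr:1>
#1 MUL src=r4,r3 dispatched  <A:3 Mu:0 Ld:1 B:1 rd:2 wr:0>
#2 ALU src=r3,r6 held:WR_PORT  <A:3 Mu:0 Ld:1 B:1 rd:2 wr:0>
#3 BR src=r6,r4 dispatched  <A:3 Mu:0 Ld:1 B:0 rd:0 wr:0>
#4 MEM src=r4 held:RD_PORT  <A:3 Mu:0 Ld:1 B:0 rd:0 wr:0>
#5 MEM src=r4 held:RD_PORT  <A:3 Mu:0 Ld:1 B:0 rd:0 wr:0>
#6 ALU src=r1,r7 held:RD_PORT  <A:3 Mu:0 Ld:1 B:0 rd:0 wr:0>
#7 MUL src=r5,r0 held:FU  <A:3 Mu:0 Ld:1 B:0 rd:0 wr:0>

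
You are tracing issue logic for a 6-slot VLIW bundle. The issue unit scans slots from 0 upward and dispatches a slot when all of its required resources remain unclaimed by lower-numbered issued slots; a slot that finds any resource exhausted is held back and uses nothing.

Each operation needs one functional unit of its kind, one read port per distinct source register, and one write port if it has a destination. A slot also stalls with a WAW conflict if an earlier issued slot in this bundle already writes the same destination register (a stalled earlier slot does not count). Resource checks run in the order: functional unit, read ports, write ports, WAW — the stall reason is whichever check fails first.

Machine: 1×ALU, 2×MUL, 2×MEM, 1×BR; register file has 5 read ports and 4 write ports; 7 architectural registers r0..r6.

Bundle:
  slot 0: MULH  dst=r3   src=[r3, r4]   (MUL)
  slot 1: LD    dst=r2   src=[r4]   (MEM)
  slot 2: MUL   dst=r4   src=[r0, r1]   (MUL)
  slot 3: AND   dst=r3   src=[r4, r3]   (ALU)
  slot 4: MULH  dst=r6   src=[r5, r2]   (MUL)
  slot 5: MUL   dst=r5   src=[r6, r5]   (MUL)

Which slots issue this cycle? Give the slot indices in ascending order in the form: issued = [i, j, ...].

#0 MUL src=r3,r4 dispatched  <A:1 Mu:1 Ld:2 B:1 rd:3 wr:3>
#1 MEM src=r4 dispatched  <A:1 Mu:1 Ld:1 B:1 rd:2 wr:2>
#2 MUL src=r0,r1 dispatched  <A:1 Mu:0 Ld:1 B:1 rd:0 wr:1>
#3 ALU src=r4,r3 held:RD_PORT  <A:1 Mu:0 Ld:1 B:1 rd:0 wr:1>
#4 MUL src=r5,r2 held:FU  <A:1 Mu:0 Ld:1 B:1 rd:0 wr:1>
#5 MUL src=r6,r5 held:FU  <A:1 Mu:0 Ld:1 B:1 rd:0 wr:1>

issued = [0, 1, 2]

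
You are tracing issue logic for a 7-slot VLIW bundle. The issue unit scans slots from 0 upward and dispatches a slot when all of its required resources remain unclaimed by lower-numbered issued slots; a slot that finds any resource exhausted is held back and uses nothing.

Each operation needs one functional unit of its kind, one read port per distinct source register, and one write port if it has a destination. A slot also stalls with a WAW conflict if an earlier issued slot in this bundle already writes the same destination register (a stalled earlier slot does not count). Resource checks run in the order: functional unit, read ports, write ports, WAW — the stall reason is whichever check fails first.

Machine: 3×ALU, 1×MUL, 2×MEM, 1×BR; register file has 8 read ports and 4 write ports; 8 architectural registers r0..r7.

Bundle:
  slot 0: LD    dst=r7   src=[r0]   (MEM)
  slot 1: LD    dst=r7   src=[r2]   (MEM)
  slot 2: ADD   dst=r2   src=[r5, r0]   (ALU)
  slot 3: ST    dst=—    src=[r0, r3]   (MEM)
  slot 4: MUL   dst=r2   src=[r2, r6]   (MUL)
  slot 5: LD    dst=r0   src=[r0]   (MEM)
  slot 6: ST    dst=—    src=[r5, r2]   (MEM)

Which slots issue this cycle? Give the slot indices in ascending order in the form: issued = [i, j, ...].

issued = [0, 2, 3]

  0. MEM→r7 ⇒ go  {3A/1Mu/1Ld/1B | 7r 3w}
  1. MEM→r7 ⇒ no(WAW)  {3A/1Mu/1Ld/1B | 7r 3w}
  2. ALU→r2 ⇒ go  {2A/1Mu/1Ld/1B | 5r 2w}
  3. MEM ⇒ go  {2A/1Mu/0Ld/1B | 3r 2w}
  4. MUL→r2 ⇒ no(WAW)  {2A/1Mu/0Ld/1B | 3r 2w}
  5. MEM→r0 ⇒ no(FU)  {2A/1Mu/0Ld/1B | 3r 2w}
  6. MEM ⇒ no(FU)  {2A/1Mu/0Ld/1B | 3r 2w}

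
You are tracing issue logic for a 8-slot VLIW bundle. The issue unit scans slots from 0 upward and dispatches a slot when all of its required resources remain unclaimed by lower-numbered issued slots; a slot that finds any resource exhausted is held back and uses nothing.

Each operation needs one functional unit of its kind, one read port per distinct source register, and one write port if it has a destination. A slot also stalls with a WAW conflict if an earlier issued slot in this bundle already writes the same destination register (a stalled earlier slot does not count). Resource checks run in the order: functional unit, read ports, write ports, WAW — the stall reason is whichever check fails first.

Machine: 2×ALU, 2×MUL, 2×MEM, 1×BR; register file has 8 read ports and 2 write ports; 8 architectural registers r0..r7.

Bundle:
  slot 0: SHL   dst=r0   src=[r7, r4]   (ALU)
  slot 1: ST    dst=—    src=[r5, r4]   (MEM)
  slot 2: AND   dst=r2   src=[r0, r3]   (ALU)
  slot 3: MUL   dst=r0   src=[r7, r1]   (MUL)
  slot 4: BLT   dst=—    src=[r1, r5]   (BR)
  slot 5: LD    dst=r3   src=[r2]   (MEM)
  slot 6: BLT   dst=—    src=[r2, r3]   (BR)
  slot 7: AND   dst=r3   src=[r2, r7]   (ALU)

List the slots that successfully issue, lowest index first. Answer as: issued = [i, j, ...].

  0. ALU→r0 ⇒ go  {1A/2Mu/2Ld/1B | 6r 1w}
  1. MEM ⇒ go  {1A/2Mu/1Ld/1B | 4r 1w}
  2. ALU→r2 ⇒ go  {0A/2Mu/1Ld/1B | 2r 0w}
  3. MUL→r0 ⇒ no(WR_PORT)  {0A/2Mu/1Ld/1B | 2r 0w}
  4. BR ⇒ go  {0A/2Mu/1Ld/0B | 0r 0w}
  5. MEM→r3 ⇒ no(RD_PORT)  {0A/2Mu/1Ld/0B | 0r 0w}
  6. BR ⇒ no(FU)  {0A/2Mu/1Ld/0B | 0r 0w}
  7. ALU→r3 ⇒ no(FU)  {0A/2Mu/1Ld/0B | 0r 0w}

issued = [0, 1, 2, 4]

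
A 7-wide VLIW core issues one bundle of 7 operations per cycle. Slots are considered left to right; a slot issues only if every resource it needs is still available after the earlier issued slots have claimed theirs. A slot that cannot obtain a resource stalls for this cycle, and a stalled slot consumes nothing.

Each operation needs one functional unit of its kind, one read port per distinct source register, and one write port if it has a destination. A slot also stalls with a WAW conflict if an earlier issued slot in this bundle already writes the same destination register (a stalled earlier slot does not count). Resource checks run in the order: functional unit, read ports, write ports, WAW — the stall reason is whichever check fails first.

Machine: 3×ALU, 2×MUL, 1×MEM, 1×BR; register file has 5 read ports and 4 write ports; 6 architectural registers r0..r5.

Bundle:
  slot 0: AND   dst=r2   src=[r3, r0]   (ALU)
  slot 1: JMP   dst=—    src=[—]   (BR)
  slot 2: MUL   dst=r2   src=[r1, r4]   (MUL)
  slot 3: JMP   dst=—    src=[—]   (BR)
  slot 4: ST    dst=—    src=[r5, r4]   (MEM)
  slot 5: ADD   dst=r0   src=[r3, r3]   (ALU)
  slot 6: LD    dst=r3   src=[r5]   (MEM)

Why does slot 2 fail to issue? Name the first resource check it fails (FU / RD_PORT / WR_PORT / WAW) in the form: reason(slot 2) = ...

  0. ALU→r2 ⇒ go  {2A/2Mu/1Ld/1B | 3r 3w}
  1. BR ⇒ go  {2A/2Mu/1Ld/0B | 3r 3w}
  2. MUL→r2 ⇒ no(WAW)  {2A/2Mu/1Ld/0B | 3r 3w}
  3. BR ⇒ no(FU)  {2A/2Mu/1Ld/0B | 3r 3w}
  4. MEM ⇒ go  {2A/2Mu/0Ld/0B | 1r 3w}
  5. ALU→r0 ⇒ go  {1A/2Mu/0Ld/0B | 0r 2w}
  6. MEM→r3 ⇒ no(FU)  {1A/2Mu/0Ld/0B | 0r 2w}

reason(slot 2) = WAW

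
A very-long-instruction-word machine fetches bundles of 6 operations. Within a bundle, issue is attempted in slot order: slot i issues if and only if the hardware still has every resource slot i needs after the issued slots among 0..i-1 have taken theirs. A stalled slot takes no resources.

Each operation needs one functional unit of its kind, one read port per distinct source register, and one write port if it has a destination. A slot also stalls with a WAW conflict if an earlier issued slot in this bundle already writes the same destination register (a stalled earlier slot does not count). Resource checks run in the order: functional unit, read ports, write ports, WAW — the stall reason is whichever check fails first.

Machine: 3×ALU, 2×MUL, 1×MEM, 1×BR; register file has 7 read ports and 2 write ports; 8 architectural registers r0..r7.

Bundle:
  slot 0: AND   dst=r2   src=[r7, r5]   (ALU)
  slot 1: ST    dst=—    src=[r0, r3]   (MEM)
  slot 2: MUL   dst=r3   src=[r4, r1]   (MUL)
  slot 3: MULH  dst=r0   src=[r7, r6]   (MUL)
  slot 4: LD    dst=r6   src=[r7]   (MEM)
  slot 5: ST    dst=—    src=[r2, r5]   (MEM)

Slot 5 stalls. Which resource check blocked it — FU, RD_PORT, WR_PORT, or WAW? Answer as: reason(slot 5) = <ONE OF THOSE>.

reason(slot 5) = FU

#0 ALU src=r7,r5 dispatched  <A:2 Mu:2 Ld:1 B:1 rd:5 wr:1>
#1 MEM src=r0,r3 dispatched  <A:2 Mu:2 Ld:0 B:1 rd:3 wr:1>
#2 MUL src=r4,r1 dispatched  <A:2 Mu:1 Ld:0 B:1 rd:1 wr:0>
#3 MUL src=r7,r6 held:RD_PORT  <A:2 Mu:1 Ld:0 B:1 rd:1 wr:0>
#4 MEM src=r7 held:FU  <A:2 Mu:1 Ld:0 B:1 rd:1 wr:0>
#5 MEM src=r2,r5 held:FU  <A:2 Mu:1 Ld:0 B:1 rd:1 wr:0>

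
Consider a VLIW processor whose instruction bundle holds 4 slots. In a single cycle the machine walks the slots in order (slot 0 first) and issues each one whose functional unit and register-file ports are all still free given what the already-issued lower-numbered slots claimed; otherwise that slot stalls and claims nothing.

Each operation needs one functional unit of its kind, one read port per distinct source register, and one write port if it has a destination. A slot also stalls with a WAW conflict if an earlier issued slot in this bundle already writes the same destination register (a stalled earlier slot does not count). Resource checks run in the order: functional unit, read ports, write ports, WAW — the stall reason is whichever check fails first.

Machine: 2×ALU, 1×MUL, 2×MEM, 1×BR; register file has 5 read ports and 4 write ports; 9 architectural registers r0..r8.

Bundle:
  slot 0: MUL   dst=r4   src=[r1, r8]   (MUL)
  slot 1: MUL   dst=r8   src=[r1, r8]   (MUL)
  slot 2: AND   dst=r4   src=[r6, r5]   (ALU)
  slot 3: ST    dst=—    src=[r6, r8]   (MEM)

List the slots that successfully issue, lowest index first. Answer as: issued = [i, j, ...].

#0 MUL src=r1,r8 dispatched  <A:2 Mu:0 Ld:2 B:1 rd:3 wr:3>
#1 MUL src=r1,r8 held:FU  <A:2 Mu:0 Ld:2 B:1 rd:3 wr:3>
#2 ALU src=r6,r5 held:WAW  <A:2 Mu:0 Ld:2 B:1 rd:3 wr:3>
#3 MEM src=r6,r8 dispatched  <A:2 Mu:0 Ld:1 B:1 rd:1 wr:3>

issued = [0, 3]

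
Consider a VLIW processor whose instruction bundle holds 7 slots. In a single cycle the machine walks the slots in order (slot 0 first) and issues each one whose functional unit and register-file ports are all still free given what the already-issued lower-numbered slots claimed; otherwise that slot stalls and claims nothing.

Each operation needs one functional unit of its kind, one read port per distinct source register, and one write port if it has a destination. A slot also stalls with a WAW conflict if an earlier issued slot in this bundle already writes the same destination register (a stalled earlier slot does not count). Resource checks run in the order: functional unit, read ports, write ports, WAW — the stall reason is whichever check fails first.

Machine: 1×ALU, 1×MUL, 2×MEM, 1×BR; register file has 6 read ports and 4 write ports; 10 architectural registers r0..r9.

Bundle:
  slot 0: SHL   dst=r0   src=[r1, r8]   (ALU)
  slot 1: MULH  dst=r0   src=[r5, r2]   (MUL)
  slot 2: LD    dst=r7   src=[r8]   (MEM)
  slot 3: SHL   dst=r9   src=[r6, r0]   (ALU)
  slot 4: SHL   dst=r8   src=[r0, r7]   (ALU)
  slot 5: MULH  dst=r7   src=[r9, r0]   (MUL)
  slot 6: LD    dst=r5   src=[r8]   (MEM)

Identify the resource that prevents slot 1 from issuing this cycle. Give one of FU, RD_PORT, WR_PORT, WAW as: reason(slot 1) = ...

#0 ALU src=r1,r8 dispatched  <A:0 Mu:1 Ld:2 B:1 rd:4 wr:3>
#1 MUL src=r5,r2 held:WAW  <A:0 Mu:1 Ld:2 B:1 rd:4 wr:3>
#2 MEM src=r8 dispatched  <A:0 Mu:1 Ld:1 B:1 rd:3 wr:2>
#3 ALU src=r6,r0 held:FU  <A:0 Mu:1 Ld:1 B:1 rd:3 wr:2>
#4 ALU src=r0,r7 held:FU  <A:0 Mu:1 Ld:1 B:1 rd:3 wr:2>
#5 MUL src=r9,r0 held:WAW  <A:0 Mu:1 Ld:1 B:1 rd:3 wr:2>
#6 MEM src=r8 dispatched  <A:0 Mu:1 Ld:0 B:1 rd:2 wr:1>

reason(slot 1) = WAW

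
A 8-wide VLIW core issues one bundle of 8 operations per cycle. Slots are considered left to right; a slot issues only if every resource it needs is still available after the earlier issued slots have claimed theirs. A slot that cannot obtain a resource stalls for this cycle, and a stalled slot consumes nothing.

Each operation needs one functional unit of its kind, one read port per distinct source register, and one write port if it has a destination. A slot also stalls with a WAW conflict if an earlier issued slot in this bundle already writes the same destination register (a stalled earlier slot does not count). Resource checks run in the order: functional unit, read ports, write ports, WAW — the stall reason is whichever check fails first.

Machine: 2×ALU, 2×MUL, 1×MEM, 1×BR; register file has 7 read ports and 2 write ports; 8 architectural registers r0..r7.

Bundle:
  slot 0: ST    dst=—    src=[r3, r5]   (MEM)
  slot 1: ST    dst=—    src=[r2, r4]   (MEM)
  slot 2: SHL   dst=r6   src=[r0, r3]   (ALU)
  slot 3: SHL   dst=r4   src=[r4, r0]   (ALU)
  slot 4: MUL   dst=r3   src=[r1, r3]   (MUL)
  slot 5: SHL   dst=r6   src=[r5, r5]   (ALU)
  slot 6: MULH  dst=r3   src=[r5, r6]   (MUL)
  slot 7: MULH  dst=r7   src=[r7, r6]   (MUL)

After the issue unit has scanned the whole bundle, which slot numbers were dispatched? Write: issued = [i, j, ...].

issued = [0, 2, 3]

slot 0 (MEM): ISSUE — free A2,Mu2,Ld0,B1 rp5 wp2
slot 1 (MEM): stall FU — free A2,Mu2,Ld0,B1 rp5 wp2
slot 2 (ALU): ISSUE — free A1,Mu2,Ld0,B1 rp3 wp1
slot 3 (ALU): ISSUE — free A0,Mu2,Ld0,B1 rp1 wp0
slot 4 (MUL): stall RD_PORT — free A0,Mu2,Ld0,B1 rp1 wp0
slot 5 (ALU): stall FU — free A0,Mu2,Ld0,B1 rp1 wp0
slot 6 (MUL): stall RD_PORT — free A0,Mu2,Ld0,B1 rp1 wp0
slot 7 (MUL): stall RD_PORT — free A0,Mu2,Ld0,B1 rp1 wp0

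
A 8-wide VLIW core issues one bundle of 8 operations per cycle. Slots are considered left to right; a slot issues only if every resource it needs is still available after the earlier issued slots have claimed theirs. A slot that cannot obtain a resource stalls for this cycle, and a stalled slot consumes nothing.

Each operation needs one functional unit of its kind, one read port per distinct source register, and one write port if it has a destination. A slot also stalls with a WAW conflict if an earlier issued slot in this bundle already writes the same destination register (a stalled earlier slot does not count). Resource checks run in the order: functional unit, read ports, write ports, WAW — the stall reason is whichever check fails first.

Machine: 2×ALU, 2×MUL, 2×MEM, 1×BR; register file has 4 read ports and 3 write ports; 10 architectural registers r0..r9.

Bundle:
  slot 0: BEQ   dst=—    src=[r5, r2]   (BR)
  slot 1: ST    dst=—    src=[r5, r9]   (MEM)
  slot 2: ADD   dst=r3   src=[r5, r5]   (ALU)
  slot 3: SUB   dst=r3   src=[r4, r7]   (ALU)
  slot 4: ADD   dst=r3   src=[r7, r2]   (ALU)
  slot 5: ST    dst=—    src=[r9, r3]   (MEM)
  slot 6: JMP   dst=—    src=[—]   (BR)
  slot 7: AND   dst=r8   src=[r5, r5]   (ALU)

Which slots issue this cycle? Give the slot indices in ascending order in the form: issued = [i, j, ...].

#0 BR src=r5,r2 dispatched  <A:2 Mu:2 Ld:2 B:0 rd:2 wr:3>
#1 MEM src=r5,r9 dispatched  <A:2 Mu:2 Ld:1 B:0 rd:0 wr:3>
#2 ALU src=r5,r5 held:RD_PORT  <A:2 Mu:2 Ld:1 B:0 rd:0 wr:3>
#3 ALU src=r4,r7 held:RD_PORT  <A:2 Mu:2 Ld:1 B:0 rd:0 wr:3>
#4 ALU src=r7,r2 held:RD_PORT  <A:2 Mu:2 Ld:1 B:0 rd:0 wr:3>
#5 MEM src=r9,r3 held:RD_PORT  <A:2 Mu:2 Ld:1 B:0 rd:0 wr:3>
#6 BR src=- held:FU  <A:2 Mu:2 Ld:1 B:0 rd:0 wr:3>
#7 ALU src=r5,r5 held:RD_PORT  <A:2 Mu:2 Ld:1 B:0 rd:0 wr:3>

issued = [0, 1]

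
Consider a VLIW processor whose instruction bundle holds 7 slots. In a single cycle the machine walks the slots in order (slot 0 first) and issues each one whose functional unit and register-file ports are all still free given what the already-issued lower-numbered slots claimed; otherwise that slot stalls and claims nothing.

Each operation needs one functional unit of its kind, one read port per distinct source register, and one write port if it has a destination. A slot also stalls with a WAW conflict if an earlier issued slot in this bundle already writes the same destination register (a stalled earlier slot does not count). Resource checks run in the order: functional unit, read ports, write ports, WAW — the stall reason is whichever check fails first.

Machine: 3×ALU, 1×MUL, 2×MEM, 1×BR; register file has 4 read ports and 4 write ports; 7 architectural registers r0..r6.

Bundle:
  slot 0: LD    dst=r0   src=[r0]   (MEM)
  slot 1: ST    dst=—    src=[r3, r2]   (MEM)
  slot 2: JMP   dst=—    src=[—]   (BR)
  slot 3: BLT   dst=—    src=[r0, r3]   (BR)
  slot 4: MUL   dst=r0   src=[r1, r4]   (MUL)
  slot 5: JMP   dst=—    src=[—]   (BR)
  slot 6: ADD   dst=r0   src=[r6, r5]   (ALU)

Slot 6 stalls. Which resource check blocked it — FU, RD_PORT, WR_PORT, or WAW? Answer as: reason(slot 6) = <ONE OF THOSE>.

reason(slot 6) = RD_PORT

#0 MEM src=r0 dispatched  <A:3 Mu:1 Ld:1 B:1 rd:3 wr:3>
#1 MEM src=r3,r2 dispatched  <A:3 Mu:1 Ld:0 B:1 rd:1 wr:3>
#2 BR src=- dispatched  <A:3 Mu:1 Ld:0 B:0 rd:1 wr:3>
#3 BR src=r0,r3 held:FU  <A:3 Mu:1 Ld:0 B:0 rd:1 wr:3>
#4 MUL src=r1,r4 held:RD_PORT  <A:3 Mu:1 Ld:0 B:0 rd:1 wr:3>
#5 BR src=- held:FU  <A:3 Mu:1 Ld:0 B:0 rd:1 wr:3>
#6 ALU src=r6,r5 held:RD_PORT  <A:3 Mu:1 Ld:0 B:0 rd:1 wr:3>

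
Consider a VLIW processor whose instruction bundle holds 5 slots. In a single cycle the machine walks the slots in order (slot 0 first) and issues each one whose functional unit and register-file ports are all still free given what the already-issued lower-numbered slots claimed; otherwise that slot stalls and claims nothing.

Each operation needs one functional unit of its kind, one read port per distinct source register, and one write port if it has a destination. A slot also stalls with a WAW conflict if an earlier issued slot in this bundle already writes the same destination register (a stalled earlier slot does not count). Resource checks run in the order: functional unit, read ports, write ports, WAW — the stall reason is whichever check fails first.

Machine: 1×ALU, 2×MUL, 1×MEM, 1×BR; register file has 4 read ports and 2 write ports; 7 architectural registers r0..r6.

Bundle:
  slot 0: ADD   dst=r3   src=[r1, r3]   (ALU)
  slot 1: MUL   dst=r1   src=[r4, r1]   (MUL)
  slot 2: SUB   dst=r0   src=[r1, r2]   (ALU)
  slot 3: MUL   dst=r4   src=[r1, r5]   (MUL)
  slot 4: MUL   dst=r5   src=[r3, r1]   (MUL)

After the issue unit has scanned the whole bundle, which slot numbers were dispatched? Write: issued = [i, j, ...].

issued = [0, 1]

  0. ALU→r3 ⇒ go  {0A/2Mu/1Ld/1B | 2r 1w}
  1. MUL→r1 ⇒ go  {0A/1Mu/1Ld/1B | 0r 0w}
  2. ALU→r0 ⇒ no(FU)  {0A/1Mu/1Ld/1B | 0r 0w}
  3. MUL→r4 ⇒ no(RD_PORT)  {0A/1Mu/1Ld/1B | 0r 0w}
  4. MUL→r5 ⇒ no(RD_PORT)  {0A/1Mu/1Ld/1B | 0r 0w}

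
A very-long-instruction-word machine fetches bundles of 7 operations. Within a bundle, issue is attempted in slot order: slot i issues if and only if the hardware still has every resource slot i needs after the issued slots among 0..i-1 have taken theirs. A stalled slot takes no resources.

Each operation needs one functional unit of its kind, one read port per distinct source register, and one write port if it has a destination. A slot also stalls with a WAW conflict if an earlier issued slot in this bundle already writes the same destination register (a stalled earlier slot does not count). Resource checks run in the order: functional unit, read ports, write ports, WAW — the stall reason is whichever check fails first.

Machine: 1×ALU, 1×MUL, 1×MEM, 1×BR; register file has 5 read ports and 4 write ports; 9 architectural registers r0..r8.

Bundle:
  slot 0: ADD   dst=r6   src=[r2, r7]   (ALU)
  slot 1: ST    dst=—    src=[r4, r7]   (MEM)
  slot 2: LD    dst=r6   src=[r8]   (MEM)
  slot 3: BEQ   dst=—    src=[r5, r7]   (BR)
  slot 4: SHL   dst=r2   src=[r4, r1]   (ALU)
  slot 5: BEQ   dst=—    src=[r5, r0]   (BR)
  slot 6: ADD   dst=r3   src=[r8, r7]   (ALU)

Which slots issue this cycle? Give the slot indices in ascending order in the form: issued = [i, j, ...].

[0] ALU needs rd=2 wr=1: ok; after: ALU=0 MUL=1 MEM=1 BR=1, R=3, W=3
[1] MEM needs rd=2 wr=0: ok; after: ALU=0 MUL=1 MEM=0 BR=1, R=1, W=3
[2] MEM needs rd=1 wr=1: FU; after: ALU=0 MUL=1 MEM=0 BR=1, R=1, W=3
[3] BR needs rd=2 wr=0: RD_PORT; after: ALU=0 MUL=1 MEM=0 BR=1, R=1, W=3
[4] ALU needs rd=2 wr=1: FU; after: ALU=0 MUL=1 MEM=0 BR=1, R=1, W=3
[5] BR needs rd=2 wr=0: RD_PORT; after: ALU=0 MUL=1 MEM=0 BR=1, R=1, W=3
[6] ALU needs rd=2 wr=1: FU; after: ALU=0 MUL=1 MEM=0 BR=1, R=1, W=3

issued = [0, 1]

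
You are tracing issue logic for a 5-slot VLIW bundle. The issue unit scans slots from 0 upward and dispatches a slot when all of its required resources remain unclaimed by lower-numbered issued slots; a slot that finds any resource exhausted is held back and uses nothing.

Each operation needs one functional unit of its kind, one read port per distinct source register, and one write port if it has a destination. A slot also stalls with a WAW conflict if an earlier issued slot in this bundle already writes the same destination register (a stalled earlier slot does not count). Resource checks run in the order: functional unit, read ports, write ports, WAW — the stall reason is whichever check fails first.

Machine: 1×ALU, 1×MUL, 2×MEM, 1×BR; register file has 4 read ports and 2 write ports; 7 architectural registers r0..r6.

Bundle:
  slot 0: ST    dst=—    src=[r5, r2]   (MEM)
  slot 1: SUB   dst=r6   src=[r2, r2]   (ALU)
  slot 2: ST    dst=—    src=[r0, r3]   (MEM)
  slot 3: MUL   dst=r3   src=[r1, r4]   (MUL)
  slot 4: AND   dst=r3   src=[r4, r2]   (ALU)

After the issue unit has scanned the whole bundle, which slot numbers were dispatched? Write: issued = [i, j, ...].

  0. MEM ⇒ go  {1A/1Mu/1Ld/1B | 2r 2w}
  1. ALU→r6 ⇒ go  {0A/1Mu/1Ld/1B | 1r 1w}
  2. MEM ⇒ no(RD_PORT)  {0A/1Mu/1Ld/1B | 1r 1w}
  3. MUL→r3 ⇒ no(RD_PORT)  {0A/1Mu/1Ld/1B | 1r 1w}
  4. ALU→r3 ⇒ no(FU)  {0A/1Mu/1Ld/1B | 1r 1w}

issued = [0, 1]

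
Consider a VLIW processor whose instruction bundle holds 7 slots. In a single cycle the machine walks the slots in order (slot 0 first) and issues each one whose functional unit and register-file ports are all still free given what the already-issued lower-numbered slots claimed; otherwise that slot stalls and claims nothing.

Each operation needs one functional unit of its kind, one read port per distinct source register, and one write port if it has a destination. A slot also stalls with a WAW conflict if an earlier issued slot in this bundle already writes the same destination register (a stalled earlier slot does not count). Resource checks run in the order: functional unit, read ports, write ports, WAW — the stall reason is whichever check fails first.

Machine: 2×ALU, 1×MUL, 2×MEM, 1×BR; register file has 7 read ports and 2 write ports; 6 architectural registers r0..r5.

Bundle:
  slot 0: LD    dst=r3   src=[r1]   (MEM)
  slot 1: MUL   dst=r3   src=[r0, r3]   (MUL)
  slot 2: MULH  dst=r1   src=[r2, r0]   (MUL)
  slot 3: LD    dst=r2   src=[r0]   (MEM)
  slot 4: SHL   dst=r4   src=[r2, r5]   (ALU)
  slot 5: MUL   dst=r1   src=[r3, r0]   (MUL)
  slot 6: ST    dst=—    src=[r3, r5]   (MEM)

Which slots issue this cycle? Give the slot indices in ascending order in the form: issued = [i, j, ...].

issued = [0, 2, 6]

slot 0 (MEM): ISSUE — free A2,Mu1,Ld1,B1 rp6 wp1
slot 1 (MUL): stall WAW — free A2,Mu1,Ld1,B1 rp6 wp1
slot 2 (MUL): ISSUE — free A2,Mu0,Ld1,B1 rp4 wp0
slot 3 (MEM): stall WR_PORT — free A2,Mu0,Ld1,B1 rp4 wp0
slot 4 (ALU): stall WR_PORT — free A2,Mu0,Ld1,B1 rp4 wp0
slot 5 (MUL): stall FU — free A2,Mu0,Ld1,B1 rp4 wp0
slot 6 (MEM): ISSUE — free A2,Mu0,Ld0,B1 rp2 wp0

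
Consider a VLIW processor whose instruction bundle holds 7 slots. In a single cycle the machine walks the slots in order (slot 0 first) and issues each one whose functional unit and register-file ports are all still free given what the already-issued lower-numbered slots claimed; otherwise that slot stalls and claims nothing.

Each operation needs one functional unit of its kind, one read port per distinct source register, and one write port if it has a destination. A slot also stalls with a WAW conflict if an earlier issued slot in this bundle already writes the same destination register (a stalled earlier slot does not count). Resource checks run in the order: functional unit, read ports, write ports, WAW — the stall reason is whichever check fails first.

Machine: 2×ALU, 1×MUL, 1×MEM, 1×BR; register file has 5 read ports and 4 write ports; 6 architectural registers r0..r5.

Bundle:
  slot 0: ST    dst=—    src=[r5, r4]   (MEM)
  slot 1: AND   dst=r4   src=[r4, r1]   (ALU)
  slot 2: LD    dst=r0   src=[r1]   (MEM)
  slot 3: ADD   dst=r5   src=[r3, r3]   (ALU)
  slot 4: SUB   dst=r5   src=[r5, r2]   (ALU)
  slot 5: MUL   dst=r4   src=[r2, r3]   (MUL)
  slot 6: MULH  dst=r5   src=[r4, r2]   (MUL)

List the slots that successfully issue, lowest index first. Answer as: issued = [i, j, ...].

[0] MEM needs rd=2 wr=0: ok; after: ALU=2 MUL=1 MEM=0 BR=1, R=3, W=4
[1] ALU needs rd=2 wr=1: ok; after: ALU=1 MUL=1 MEM=0 BR=1, R=1, W=3
[2] MEM needs rd=1 wr=1: FU; after: ALU=1 MUL=1 MEM=0 BR=1, R=1, W=3
[3] ALU needs rd=1 wr=1: ok; after: ALU=0 MUL=1 MEM=0 BR=1, R=0, W=2
[4] ALU needs rd=2 wr=1: FU; after: ALU=0 MUL=1 MEM=0 BR=1, R=0, W=2
[5] MUL needs rd=2 wr=1: RD_PORT; after: ALU=0 MUL=1 MEM=0 BR=1, R=0, W=2
[6] MUL needs rd=2 wr=1: RD_PORT; after: ALU=0 MUL=1 MEM=0 BR=1, R=0, W=2

issued = [0, 1, 3]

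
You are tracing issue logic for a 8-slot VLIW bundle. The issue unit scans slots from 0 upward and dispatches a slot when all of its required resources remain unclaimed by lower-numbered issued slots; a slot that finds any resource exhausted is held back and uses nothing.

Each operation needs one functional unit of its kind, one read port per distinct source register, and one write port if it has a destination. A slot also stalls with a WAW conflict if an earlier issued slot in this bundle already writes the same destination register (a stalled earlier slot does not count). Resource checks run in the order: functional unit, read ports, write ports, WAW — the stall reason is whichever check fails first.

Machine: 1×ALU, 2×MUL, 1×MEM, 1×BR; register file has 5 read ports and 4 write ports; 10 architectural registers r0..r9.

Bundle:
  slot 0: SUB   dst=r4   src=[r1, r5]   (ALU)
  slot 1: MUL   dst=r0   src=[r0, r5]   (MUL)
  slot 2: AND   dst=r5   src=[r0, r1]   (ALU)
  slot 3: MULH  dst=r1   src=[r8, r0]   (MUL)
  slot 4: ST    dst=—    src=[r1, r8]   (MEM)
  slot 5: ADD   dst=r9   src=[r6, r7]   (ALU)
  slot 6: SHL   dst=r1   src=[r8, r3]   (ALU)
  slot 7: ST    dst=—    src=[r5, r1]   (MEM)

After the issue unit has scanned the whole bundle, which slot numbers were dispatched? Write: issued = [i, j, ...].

  0. ALU→r4 ⇒ go  {0A/2Mu/1Ld/1B | 3r 3w}
  1. MUL→r0 ⇒ go  {0A/1Mu/1Ld/1B | 1r 2w}
  2. ALU→r5 ⇒ no(FU)  {0A/1Mu/1Ld/1B | 1r 2w}
  3. MUL→r1 ⇒ no(RD_PORT)  {0A/1Mu/1Ld/1B | 1r 2w}
  4. MEM ⇒ no(RD_PORT)  {0A/1Mu/1Ld/1B | 1r 2w}
  5. ALU→r9 ⇒ no(FU)  {0A/1Mu/1Ld/1B | 1r 2w}
  6. ALU→r1 ⇒ no(FU)  {0A/1Mu/1Ld/1B | 1r 2w}
  7. MEM ⇒ no(RD_PORT)  {0A/1Mu/1Ld/1B | 1r 2w}

issued = [0, 1]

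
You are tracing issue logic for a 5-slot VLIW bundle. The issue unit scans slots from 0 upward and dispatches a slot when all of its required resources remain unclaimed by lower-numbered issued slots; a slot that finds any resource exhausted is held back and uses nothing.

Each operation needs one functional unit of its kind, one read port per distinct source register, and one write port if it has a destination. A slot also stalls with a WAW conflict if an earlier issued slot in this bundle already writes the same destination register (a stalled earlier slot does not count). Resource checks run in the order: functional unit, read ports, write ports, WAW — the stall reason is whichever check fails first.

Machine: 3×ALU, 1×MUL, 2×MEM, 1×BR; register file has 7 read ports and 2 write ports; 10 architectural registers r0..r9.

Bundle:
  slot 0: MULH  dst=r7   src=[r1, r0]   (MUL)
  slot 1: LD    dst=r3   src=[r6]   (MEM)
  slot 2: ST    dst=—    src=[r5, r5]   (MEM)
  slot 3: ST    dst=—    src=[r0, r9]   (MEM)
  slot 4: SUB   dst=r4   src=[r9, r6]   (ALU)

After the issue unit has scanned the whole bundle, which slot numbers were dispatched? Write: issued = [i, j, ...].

  0. MUL→r7 ⇒ go  {3A/0Mu/2Ld/1B | 5r 1w}
  1. MEM→r3 ⇒ go  {3A/0Mu/1Ld/1B | 4r 0w}
  2. MEM ⇒ go  {3A/0Mu/0Ld/1B | 3r 0w}
  3. MEM ⇒ no(FU)  {3A/0Mu/0Ld/1B | 3r 0w}
  4. ALU→r4 ⇒ no(WR_PORT)  {3A/0Mu/0Ld/1B | 3r 0w}

issued = [0, 1, 2]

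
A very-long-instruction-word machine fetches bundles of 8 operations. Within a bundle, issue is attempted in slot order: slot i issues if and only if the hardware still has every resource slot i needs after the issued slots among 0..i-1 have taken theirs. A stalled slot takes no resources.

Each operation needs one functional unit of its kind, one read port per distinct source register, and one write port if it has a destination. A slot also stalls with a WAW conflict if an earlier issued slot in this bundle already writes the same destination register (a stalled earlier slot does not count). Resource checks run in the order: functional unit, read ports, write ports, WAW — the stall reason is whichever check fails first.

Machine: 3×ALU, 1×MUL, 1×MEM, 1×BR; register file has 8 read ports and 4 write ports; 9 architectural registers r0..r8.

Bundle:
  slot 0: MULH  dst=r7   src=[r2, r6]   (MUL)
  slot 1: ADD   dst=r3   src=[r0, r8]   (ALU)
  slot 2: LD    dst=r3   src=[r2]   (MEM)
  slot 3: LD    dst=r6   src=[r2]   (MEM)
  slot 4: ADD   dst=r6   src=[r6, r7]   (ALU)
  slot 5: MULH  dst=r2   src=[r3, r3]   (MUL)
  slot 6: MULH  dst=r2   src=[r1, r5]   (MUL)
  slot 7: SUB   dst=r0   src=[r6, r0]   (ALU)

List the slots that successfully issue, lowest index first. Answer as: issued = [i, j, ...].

issued = [0, 1, 3, 7]

[0] MUL needs rd=2 wr=1: ok; after: ALU=3 MUL=0 MEM=1 BR=1, R=6, W=3
[1] ALU needs rd=2 wr=1: ok; after: ALU=2 MUL=0 MEM=1 BR=1, R=4, W=2
[2] MEM needs rd=1 wr=1: WAW; after: ALU=2 MUL=0 MEM=1 BR=1, R=4, W=2
[3] MEM needs rd=1 wr=1: ok; after: ALU=2 MUL=0 MEM=0 BR=1, R=3, W=1
[4] ALU needs rd=2 wr=1: WAW; after: ALU=2 MUL=0 MEM=0 BR=1, R=3, W=1
[5] MUL needs rd=1 wr=1: FU; after: ALU=2 MUL=0 MEM=0 BR=1, R=3, W=1
[6] MUL needs rd=2 wr=1: FU; after: ALU=2 MUL=0 MEM=0 BR=1, R=3, W=1
[7] ALU needs rd=2 wr=1: ok; after: ALU=1 MUL=0 MEM=0 BR=1, R=1, W=0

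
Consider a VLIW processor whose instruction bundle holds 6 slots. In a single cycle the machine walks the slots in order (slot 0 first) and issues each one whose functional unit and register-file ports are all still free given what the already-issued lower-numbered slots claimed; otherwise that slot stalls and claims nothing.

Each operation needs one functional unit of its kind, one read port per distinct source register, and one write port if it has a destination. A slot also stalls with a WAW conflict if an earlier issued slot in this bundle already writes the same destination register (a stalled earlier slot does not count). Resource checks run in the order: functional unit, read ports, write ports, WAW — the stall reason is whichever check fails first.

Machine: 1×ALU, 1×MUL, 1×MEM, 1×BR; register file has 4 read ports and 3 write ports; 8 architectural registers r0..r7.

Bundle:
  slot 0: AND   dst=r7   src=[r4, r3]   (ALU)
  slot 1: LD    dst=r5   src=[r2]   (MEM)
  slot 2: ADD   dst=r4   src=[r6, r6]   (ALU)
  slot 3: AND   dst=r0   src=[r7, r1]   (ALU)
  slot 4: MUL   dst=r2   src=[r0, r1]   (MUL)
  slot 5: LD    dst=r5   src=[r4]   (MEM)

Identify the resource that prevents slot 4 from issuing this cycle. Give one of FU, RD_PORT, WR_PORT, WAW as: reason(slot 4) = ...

(0) want 1×ALU +2rd +1wr — yes → AL0|MU1|ME1|BR1|rd2|wr2
(1) want 1×MEM +1rd +1wr — yes → AL0|MU1|ME0|BR1|rd1|wr1
(2) want 1×ALU +1rd +1wr — FU → AL0|MU1|ME0|BR1|rd1|wr1
(3) want 1×ALU +2rd +1wr — FU → AL0|MU1|ME0|BR1|rd1|wr1
(4) want 1×MUL +2rd +1wr — RD_PORT → AL0|MU1|ME0|BR1|rd1|wr1
(5) want 1×MEM +1rd +1wr — FU → AL0|MU1|ME0|BR1|rd1|wr1

reason(slot 4) = RD_PORT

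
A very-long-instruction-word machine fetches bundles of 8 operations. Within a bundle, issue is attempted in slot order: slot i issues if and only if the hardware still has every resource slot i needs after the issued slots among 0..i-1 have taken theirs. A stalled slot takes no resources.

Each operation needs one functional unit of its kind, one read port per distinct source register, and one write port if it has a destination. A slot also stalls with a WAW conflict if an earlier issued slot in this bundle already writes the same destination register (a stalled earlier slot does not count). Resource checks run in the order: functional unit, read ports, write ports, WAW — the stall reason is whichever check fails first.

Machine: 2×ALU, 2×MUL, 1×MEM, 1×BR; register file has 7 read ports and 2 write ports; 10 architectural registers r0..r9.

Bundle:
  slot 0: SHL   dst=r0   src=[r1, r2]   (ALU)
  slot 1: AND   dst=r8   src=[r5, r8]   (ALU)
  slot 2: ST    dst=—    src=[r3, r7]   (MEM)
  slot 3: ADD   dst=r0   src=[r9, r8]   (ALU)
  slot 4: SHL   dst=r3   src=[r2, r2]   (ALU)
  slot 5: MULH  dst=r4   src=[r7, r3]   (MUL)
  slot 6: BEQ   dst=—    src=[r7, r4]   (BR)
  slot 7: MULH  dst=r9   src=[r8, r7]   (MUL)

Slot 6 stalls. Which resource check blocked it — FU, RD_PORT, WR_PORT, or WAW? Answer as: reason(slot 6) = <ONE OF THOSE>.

reason(slot 6) = RD_PORT

(0) want 1×ALU +2rd +1wr — yes → AL1|MU2|ME1|BR1|rd5|wr1
(1) want 1×ALU +2rd +1wr — yes → AL0|MU2|ME1|BR1|rd3|wr0
(2) want 1×MEM +2rd +0wr — yes → AL0|MU2|ME0|BR1|rd1|wr0
(3) want 1×ALU +2rd +1wr — FU → AL0|MU2|ME0|BR1|rd1|wr0
(4) want 1×ALU +1rd +1wr — FU → AL0|MU2|ME0|BR1|rd1|wr0
(5) want 1×MUL +2rd +1wr — RD_PORT → AL0|MU2|ME0|BR1|rd1|wr0
(6) want 1×BR +2rd +0wr — RD_PORT → AL0|MU2|ME0|BR1|rd1|wr0
(7) want 1×MUL +2rd +1wr — RD_PORT → AL0|MU2|ME0|BR1|rd1|wr0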